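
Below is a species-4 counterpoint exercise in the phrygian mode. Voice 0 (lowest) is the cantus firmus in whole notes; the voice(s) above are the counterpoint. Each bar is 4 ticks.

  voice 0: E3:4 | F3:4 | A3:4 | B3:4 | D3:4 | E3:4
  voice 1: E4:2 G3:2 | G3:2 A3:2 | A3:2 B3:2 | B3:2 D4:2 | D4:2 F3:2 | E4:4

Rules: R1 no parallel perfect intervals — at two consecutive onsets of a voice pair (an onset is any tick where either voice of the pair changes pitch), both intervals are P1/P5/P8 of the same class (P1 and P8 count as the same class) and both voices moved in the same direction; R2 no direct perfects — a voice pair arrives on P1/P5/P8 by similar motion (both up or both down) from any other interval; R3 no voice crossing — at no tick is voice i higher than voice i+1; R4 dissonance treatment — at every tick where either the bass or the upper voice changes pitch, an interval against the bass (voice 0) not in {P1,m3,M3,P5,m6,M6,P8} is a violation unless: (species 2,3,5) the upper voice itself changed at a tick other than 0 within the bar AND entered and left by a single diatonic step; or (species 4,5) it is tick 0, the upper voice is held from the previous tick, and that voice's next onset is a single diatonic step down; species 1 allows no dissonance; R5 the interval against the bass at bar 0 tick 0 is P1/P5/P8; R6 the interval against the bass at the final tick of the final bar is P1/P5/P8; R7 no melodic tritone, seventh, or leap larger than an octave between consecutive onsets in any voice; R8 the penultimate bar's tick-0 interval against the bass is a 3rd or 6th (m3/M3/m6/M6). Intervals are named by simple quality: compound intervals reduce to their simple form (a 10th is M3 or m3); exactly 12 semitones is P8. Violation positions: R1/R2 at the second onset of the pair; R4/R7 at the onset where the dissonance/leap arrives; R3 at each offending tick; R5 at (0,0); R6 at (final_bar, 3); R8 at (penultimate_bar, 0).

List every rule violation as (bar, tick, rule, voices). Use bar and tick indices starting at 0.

(1, 0, R4, (0, 1))
(2, 2, R4, (0, 1))
(4, 0, R8, (0, 1))
(5, 0, R2, (0, 1))
(5, 0, R7, (1,))

bar 0: v0=E3 v1=E4 downbeat P8
bar 1: v0=F3 v1=G3 downbeat M2
bar 2: v0=A3 v1=A3 downbeat P1
bar 3: v0=B3 v1=B3 downbeat P1
bar 4: v0=D3 v1=D4 downbeat P8
bar 5: v0=E3 v1=E4 downbeat P8
  -> R4 @ bar 1 tick 0 v(0, 1): F3/G3 M2 untreated
  -> R4 @ bar 2 tick 2 v(0, 1): A3/B3 M2 untreated
  -> R8 @ bar 4 tick 0 v(0, 1): penult P8 not 3rd/6th
  -> R2 @ bar 5 tick 0 v(0, 1): D3/F3 m3 -> E3/E4 P8 similar
  -> R7 @ bar 5 tick 0 v(1,): F3->E4 leap 11st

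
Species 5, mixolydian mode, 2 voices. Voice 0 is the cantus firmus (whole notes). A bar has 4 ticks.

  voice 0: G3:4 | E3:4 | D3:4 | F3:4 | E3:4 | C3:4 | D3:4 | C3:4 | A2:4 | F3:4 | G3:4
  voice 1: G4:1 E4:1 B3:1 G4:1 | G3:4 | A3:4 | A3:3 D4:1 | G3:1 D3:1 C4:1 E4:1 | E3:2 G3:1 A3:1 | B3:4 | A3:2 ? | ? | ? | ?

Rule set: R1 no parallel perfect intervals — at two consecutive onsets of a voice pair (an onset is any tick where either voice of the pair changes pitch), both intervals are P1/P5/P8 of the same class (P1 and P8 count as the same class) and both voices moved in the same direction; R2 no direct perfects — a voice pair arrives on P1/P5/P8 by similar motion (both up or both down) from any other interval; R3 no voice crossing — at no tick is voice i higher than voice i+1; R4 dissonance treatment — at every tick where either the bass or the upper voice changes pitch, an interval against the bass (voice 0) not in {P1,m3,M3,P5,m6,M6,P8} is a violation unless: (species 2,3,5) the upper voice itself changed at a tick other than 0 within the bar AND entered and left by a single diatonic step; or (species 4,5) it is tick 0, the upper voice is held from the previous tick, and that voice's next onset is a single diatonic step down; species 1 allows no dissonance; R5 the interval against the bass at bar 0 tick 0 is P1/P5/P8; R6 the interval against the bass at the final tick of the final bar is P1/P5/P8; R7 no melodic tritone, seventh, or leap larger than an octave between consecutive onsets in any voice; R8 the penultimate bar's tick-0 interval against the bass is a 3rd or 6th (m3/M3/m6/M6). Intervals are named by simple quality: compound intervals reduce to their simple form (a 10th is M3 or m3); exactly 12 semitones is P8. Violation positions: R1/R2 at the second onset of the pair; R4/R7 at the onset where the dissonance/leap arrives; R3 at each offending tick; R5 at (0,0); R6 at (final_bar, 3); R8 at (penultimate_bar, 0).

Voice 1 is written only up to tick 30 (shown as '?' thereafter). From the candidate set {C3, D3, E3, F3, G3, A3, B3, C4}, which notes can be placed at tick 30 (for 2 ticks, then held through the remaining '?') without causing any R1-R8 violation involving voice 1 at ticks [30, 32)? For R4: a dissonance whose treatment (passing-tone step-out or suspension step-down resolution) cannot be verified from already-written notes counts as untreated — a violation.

C3: legal
D3: violates R4
E3: legal
F3: violates R4
G3: legal
A3: legal
B3: violates R4
C4: legal

{A3, C3, C4, E3, G3}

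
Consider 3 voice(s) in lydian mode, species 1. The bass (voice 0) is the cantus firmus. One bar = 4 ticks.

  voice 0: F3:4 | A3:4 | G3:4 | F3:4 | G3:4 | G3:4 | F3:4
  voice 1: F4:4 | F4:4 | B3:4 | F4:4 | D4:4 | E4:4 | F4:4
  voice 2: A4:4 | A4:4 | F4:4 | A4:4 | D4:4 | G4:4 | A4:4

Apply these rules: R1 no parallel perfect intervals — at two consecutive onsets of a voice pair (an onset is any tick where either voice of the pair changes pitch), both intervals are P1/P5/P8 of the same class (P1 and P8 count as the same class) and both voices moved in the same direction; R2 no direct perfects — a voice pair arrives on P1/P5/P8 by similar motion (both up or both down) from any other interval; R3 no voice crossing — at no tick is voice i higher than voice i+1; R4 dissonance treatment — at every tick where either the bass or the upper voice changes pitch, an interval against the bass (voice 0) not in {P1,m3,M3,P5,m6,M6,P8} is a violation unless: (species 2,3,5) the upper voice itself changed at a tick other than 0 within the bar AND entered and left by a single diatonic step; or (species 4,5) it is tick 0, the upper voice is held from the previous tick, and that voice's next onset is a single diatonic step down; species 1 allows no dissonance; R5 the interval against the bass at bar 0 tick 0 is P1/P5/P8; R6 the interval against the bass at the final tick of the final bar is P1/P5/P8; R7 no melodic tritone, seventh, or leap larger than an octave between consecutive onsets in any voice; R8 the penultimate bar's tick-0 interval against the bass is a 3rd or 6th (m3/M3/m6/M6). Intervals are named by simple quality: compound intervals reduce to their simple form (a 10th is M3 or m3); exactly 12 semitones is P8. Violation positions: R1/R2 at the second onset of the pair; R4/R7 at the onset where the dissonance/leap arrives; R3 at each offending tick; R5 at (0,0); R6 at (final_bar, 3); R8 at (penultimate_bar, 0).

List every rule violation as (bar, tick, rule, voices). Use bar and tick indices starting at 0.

(0, 0, R5, (0, 2))
(2, 0, R4, (0, 2))
(2, 0, R7, (1,))
(3, 0, R7, (1,))
(4, 0, R2, (1, 2))
(5, 0, R8, (0, 2))
(6, 3, R6, (0, 2))

bar 0: v0=F3 v1=F4 v2=A4 downbeat M3
bar 1: v0=A3 v1=F4 v2=A4 downbeat P8
bar 2: v0=G3 v1=B3 v2=F4 downbeat m7
bar 3: v0=F3 v1=F4 v2=A4 downbeat M3
bar 4: v0=G3 v1=D4 v2=D4 downbeat P5
bar 5: v0=G3 v1=E4 v2=G4 downbeat P8
bar 6: v0=F3 v1=F4 v2=A4 downbeat M3
  -> R5 @ bar 0 tick 0 v(0, 2): opens on M3
  -> R4 @ bar 2 tick 0 v(0, 2): G3/F4 m7 untreated
  -> R7 @ bar 2 tick 0 v(1,): F4->B3 leap 6st
  -> R7 @ bar 3 tick 0 v(1,): B3->F4 leap 6st
  -> R2 @ bar 4 tick 0 v(1, 2): F4/A4 M3 -> D4/D4 P1 similar
  -> R8 @ bar 5 tick 0 v(0, 2): penult P8 not 3rd/6th
  -> R6 @ bar 6 tick 3 v(0, 2): closes on M3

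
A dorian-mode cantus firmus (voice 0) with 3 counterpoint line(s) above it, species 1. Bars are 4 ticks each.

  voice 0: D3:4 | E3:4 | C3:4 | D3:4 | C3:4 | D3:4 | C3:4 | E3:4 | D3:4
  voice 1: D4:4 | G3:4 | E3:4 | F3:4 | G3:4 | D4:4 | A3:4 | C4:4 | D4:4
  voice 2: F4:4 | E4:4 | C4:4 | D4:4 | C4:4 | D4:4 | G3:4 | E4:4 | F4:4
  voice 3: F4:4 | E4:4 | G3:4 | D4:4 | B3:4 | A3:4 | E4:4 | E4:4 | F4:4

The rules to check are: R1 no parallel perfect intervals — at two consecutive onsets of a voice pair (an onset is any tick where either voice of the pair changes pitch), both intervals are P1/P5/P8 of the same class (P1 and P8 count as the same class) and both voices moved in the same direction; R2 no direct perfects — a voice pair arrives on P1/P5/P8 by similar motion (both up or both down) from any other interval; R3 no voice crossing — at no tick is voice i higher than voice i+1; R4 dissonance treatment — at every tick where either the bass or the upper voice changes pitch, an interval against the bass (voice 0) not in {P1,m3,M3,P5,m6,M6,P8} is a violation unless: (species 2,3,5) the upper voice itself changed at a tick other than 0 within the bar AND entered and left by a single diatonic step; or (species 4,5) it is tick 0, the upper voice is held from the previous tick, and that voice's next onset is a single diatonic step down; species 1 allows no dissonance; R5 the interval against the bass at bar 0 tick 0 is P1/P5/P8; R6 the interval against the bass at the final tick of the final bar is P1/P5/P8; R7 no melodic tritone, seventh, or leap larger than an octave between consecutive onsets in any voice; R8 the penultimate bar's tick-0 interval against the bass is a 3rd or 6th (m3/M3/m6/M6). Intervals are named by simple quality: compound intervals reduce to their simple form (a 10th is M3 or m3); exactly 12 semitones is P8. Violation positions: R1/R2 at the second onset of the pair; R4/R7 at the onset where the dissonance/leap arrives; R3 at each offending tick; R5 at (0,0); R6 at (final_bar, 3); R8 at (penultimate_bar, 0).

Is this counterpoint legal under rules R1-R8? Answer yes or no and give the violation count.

No (36 violations)

bar 0: v0=D3 v1=D4 v2=F4 v3=F4 (m3)
bar 1: v0=E3 v1=G3 v2=E4 v3=E4 (P8)
bar 2: v0=C3 v1=E3 v2=C4 v3=G3 (P5)
bar 3: v0=D3 v1=F3 v2=D4 v3=D4 (P8)
bar 4: v0=C3 v1=G3 v2=C4 v3=B3 (M7)
bar 5: v0=D3 v1=D4 v2=D4 v3=A3 (P5)
bar 6: v0=C3 v1=A3 v2=G3 v3=E4 (M3)
bar 7: v0=E3 v1=C4 v2=E4 v3=E4 (P8)
bar 8: v0=D3 v1=D4 v2=F4 v3=F4 (m3)
  R5 @ bar0.0: opens on m3
  R5 @ bar0.0: opens on m3
  R1 @ bar1.0: F4/F4 P1 -> E4/E4 P1 similar
  R1 @ bar2.0: E3/E4 P8 -> C3/C4 P8 similar
  R2 @ bar2.0: E3/E4 P8 -> C3/G3 P5 similar
  R3 @ bar2.0: C4 above G3
  R3 @ bar2.1: C4 above G3
  R3 @ bar2.2: C4 above G3
  R3 @ bar2.3: C4 above G3
  R1 @ bar3.0: C3/C4 P8 -> D3/D4 P8 similar
  R2 @ bar3.0: C3/G3 P5 -> D3/D4 P8 similar
  R2 @ bar3.0: C4/G3 P4 -> D4/D4 P1 similar
  R1 @ bar4.0: D3/D4 P8 -> C3/C4 P8 similar
  R3 @ bar4.0: C4 above B3
  R4 @ bar4.0: C3/B3 M7 untreated
  R3 @ bar4.1: C4 above B3
  R3 @ bar4.2: C4 above B3
  R3 @ bar4.3: C4 above B3
  R1 @ bar5.0: C3/C4 P8 -> D3/D4 P8 similar
  R2 @ bar5.0: C3/G3 P5 -> D3/D4 P8 similar
  R2 @ bar5.0: G3/C4 P4 -> D4/D4 P1 similar
  R3 @ bar5.0: D4 above A3
  R3 @ bar5.1: D4 above A3
  R3 @ bar5.2: D4 above A3
  R3 @ bar5.3: D4 above A3
  R2 @ bar6.0: D3/D4 P8 -> C3/G3 P5 similar
  R3 @ bar6.0: A3 above G3
  R3 @ bar6.1: A3 above G3
  R3 @ bar6.2: A3 above G3
  R3 @ bar6.3: A3 above G3
  R2 @ bar7.0: C3/G3 P5 -> E3/E4 P8 similar
  R8 @ bar7.0: penult P8 not 3rd/6th
  R8 @ bar7.0: penult P8 not 3rd/6th
  R1 @ bar8.0: E4/E4 P1 -> F4/F4 P1 similar
  R6 @ bar8.3: closes on m3
  R6 @ bar8.3: closes on m3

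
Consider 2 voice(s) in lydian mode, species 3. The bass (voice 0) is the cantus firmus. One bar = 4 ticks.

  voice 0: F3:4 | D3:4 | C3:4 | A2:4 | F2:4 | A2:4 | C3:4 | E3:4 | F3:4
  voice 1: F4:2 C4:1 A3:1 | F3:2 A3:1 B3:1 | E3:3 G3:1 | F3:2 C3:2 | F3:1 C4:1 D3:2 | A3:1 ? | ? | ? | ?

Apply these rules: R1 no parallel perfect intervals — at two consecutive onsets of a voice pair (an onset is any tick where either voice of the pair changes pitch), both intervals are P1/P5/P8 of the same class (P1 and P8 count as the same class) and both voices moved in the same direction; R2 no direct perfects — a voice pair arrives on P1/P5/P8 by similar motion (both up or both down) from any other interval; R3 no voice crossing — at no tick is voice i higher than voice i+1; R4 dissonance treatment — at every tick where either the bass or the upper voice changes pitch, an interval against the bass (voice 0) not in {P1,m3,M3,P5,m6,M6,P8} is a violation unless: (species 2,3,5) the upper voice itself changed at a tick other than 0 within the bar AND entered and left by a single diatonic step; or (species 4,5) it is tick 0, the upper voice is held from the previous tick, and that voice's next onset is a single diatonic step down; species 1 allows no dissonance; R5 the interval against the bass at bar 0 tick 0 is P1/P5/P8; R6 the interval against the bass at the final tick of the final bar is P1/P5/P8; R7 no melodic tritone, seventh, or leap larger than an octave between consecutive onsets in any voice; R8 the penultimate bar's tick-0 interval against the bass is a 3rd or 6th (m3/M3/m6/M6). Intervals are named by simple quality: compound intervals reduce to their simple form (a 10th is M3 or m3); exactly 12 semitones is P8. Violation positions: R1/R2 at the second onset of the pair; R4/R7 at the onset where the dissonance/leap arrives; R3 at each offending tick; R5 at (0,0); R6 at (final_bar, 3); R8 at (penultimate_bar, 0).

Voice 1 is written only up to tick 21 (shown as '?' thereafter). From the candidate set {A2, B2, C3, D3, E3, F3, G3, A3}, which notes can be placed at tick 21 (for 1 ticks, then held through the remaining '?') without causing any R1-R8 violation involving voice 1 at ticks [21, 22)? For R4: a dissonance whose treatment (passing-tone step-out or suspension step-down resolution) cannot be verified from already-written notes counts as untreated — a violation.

A2: legal
B2: violates R4,R7
C3: legal
D3: violates R4
E3: legal
F3: legal
G3: violates R4
A3: legal

{A2, A3, C3, E3, F3}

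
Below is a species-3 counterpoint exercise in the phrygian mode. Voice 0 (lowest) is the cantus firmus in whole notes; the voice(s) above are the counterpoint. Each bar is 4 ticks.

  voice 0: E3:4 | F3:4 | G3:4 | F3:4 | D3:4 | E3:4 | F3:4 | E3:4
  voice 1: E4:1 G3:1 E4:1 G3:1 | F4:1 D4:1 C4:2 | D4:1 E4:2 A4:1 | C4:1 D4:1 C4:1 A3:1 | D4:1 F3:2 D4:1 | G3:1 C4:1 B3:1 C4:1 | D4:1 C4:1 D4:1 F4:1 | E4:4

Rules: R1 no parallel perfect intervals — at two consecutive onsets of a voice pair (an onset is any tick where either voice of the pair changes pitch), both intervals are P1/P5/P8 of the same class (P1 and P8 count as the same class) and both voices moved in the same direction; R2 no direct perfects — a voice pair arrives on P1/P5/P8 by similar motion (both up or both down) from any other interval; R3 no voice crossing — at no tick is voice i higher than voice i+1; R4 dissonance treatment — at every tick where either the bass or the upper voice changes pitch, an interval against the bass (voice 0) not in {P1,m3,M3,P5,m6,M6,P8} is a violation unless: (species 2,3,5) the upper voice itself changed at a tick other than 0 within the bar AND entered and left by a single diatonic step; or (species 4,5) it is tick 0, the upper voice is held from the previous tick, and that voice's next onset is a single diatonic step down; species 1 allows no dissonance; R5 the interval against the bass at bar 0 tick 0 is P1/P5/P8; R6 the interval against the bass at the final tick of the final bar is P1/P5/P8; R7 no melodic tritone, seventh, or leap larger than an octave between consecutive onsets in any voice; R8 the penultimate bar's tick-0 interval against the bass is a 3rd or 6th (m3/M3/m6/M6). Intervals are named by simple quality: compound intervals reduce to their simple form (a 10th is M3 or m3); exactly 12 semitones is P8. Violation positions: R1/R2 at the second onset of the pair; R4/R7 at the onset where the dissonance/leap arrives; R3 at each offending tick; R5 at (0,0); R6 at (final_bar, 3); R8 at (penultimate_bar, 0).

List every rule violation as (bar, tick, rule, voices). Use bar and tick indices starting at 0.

bar 0: v0=E3 v1=E4 downbeat P8
bar 1: v0=F3 v1=F4 downbeat P8
bar 2: v0=G3 v1=D4 downbeat P5
bar 3: v0=F3 v1=C4 downbeat P5
bar 4: v0=D3 v1=D4 downbeat P8
bar 5: v0=E3 v1=G3 downbeat m3
bar 6: v0=F3 v1=D4 downbeat M6
bar 7: v0=E3 v1=E4 downbeat P8
  -> R2 @ bar 1 tick 0 v(0, 1): E3/G3 m3 -> F3/F4 P8 similar
  -> R7 @ bar 1 tick 0 v(1,): G3->F4 leap 10st
  -> R1 @ bar 2 tick 0 v(0, 1): F3/C4 P5 -> G3/D4 P5 similar
  -> R4 @ bar 2 tick 3 v(0, 1): G3/A4 M2 untreated
  -> R2 @ bar 3 tick 0 v(0, 1): G3/A4 M2 -> F3/C4 P5 similar
  -> R1 @ bar 7 tick 0 v(0, 1): F3/F4 P8 -> E3/E4 P8 similar

(1, 0, R2, (0, 1))
(1, 0, R7, (1,))
(2, 0, R1, (0, 1))
(2, 3, R4, (0, 1))
(3, 0, R2, (0, 1))
(7, 0, R1, (0, 1))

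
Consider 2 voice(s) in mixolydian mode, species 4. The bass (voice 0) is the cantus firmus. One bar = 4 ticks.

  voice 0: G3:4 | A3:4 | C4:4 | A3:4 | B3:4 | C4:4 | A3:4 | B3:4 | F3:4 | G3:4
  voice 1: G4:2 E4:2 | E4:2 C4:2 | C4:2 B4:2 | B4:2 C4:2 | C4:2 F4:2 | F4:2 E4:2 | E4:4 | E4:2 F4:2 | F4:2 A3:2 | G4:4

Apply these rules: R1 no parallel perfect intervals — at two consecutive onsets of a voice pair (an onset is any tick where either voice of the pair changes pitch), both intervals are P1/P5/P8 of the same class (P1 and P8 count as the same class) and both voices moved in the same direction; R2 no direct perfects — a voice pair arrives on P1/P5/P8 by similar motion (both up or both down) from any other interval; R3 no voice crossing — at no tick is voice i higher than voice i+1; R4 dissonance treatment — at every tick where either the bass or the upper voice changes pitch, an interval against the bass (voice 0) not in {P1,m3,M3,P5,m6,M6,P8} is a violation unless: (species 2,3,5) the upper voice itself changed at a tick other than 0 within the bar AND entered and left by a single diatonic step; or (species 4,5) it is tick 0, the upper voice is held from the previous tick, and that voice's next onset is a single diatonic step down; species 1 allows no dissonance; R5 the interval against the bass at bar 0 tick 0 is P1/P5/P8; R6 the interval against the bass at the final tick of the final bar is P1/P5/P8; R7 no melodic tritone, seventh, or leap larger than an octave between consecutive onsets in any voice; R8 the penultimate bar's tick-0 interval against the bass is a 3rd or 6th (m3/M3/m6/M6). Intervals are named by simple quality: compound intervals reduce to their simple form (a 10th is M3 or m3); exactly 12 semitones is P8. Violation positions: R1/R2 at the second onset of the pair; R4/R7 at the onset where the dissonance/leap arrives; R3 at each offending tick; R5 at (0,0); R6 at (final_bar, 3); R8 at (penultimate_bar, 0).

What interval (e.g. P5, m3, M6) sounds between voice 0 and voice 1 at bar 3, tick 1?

voice 0=A3 voice 1=B4 -> M2

M2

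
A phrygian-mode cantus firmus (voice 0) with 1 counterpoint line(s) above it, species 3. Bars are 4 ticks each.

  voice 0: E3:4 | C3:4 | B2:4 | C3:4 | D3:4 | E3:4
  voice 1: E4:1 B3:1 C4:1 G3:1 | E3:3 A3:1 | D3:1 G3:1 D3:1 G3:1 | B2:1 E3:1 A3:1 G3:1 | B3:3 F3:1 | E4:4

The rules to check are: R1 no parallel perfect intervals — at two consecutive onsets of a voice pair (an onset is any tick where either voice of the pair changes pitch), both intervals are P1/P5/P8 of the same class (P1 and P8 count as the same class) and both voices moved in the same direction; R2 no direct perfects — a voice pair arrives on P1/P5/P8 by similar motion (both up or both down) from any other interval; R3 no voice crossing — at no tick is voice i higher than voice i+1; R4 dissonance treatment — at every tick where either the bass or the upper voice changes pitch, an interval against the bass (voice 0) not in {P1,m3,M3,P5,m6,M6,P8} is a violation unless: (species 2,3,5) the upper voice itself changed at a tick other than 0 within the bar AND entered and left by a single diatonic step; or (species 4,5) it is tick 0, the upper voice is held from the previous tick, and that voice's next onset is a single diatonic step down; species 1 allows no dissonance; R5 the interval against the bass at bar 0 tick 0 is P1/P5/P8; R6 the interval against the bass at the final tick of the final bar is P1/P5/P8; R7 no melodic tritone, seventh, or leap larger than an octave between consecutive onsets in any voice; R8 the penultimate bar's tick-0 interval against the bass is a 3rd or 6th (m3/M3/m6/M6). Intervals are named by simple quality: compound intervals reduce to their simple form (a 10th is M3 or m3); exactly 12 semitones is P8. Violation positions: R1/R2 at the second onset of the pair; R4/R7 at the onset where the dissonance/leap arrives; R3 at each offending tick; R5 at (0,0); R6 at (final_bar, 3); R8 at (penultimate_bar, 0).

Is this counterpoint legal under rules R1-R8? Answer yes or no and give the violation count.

No (5 violations)

bar 0: v0=E3 v1=E4 (P8)
bar 1: v0=C3 v1=E3 (M3)
bar 2: v0=B2 v1=D3 (m3)
bar 3: v0=C3 v1=B2 (m2)
bar 4: v0=D3 v1=B3 (M6)
bar 5: v0=E3 v1=E4 (P8)
  R3 @ bar3.0: C3 above B2
  R4 @ bar3.0: C3/B2 m2 untreated
  R7 @ bar4.3: B3->F3 leap 6st
  R2 @ bar5.0: D3/F3 m3 -> E3/E4 P8 similar
  R7 @ bar5.0: F3->E4 leap 11st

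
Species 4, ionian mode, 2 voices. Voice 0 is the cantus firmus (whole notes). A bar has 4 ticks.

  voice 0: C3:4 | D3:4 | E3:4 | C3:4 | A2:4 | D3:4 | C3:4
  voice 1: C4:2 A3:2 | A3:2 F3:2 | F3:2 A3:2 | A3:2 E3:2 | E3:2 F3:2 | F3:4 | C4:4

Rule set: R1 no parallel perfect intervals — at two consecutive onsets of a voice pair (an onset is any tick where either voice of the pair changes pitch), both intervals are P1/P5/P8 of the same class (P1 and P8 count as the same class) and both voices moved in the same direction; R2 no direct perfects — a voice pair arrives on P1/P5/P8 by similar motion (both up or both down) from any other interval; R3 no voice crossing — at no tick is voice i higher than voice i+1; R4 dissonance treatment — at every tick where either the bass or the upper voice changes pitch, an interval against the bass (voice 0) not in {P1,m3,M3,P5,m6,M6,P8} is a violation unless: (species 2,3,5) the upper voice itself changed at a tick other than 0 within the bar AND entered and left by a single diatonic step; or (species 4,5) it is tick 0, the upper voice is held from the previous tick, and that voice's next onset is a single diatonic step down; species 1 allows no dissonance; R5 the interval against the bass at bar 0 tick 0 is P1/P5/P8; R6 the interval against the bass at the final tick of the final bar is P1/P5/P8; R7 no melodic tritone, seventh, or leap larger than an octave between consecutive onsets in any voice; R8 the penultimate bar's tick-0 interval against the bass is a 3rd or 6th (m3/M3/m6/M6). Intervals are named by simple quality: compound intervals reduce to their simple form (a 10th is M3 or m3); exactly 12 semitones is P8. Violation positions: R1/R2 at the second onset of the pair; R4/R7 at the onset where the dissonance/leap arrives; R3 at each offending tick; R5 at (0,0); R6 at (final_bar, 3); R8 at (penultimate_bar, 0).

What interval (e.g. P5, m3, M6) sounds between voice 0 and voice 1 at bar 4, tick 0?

voice 0=A2 voice 1=E3 -> P5

P5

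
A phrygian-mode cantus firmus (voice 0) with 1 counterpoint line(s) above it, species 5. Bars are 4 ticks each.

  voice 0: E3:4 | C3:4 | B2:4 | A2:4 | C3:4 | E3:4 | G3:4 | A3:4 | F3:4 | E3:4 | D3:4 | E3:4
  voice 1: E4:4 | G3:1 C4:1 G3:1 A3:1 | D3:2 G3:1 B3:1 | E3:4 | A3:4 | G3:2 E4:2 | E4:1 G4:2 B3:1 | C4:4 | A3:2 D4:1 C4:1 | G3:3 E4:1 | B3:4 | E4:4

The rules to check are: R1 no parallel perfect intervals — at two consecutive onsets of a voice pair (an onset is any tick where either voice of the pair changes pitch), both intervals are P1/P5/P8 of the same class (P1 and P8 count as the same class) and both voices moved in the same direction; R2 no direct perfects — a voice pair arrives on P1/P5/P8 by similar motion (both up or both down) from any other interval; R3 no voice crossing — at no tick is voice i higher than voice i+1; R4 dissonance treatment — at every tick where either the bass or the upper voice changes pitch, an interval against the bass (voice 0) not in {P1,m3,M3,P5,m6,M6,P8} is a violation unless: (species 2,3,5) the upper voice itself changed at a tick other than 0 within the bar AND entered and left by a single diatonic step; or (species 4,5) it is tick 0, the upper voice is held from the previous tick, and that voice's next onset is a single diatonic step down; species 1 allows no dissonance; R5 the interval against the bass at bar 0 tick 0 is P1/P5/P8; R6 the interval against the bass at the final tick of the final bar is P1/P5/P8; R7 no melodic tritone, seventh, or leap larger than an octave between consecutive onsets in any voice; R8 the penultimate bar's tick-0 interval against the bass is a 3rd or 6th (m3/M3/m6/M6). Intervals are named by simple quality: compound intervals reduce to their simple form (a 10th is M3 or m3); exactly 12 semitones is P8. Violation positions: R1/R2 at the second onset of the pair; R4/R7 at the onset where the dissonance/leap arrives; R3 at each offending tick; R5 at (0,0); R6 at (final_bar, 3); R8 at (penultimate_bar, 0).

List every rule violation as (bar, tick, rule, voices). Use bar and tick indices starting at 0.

bar 0: v0=E3 v1=E4 downbeat P8
bar 1: v0=C3 v1=G3 downbeat P5
bar 2: v0=B2 v1=D3 downbeat m3
bar 3: v0=A2 v1=E3 downbeat P5
bar 4: v0=C3 v1=A3 downbeat M6
bar 5: v0=E3 v1=G3 downbeat m3
bar 6: v0=G3 v1=E4 downbeat M6
bar 7: v0=A3 v1=C4 downbeat m3
bar 8: v0=F3 v1=A3 downbeat M3
bar 9: v0=E3 v1=G3 downbeat m3
bar 10: v0=D3 v1=B3 downbeat M6
bar 11: v0=E3 v1=E4 downbeat P8
  -> R2 @ bar 1 tick 0 v(0, 1): E3/E4 P8 -> C3/G3 P5 similar
  -> R2 @ bar 3 tick 0 v(0, 1): B2/B3 P8 -> A2/E3 P5 similar
  -> R2 @ bar 11 tick 0 v(0, 1): D3/B3 M6 -> E3/E4 P8 similar

(1, 0, R2, (0, 1))
(3, 0, R2, (0, 1))
(11, 0, R2, (0, 1))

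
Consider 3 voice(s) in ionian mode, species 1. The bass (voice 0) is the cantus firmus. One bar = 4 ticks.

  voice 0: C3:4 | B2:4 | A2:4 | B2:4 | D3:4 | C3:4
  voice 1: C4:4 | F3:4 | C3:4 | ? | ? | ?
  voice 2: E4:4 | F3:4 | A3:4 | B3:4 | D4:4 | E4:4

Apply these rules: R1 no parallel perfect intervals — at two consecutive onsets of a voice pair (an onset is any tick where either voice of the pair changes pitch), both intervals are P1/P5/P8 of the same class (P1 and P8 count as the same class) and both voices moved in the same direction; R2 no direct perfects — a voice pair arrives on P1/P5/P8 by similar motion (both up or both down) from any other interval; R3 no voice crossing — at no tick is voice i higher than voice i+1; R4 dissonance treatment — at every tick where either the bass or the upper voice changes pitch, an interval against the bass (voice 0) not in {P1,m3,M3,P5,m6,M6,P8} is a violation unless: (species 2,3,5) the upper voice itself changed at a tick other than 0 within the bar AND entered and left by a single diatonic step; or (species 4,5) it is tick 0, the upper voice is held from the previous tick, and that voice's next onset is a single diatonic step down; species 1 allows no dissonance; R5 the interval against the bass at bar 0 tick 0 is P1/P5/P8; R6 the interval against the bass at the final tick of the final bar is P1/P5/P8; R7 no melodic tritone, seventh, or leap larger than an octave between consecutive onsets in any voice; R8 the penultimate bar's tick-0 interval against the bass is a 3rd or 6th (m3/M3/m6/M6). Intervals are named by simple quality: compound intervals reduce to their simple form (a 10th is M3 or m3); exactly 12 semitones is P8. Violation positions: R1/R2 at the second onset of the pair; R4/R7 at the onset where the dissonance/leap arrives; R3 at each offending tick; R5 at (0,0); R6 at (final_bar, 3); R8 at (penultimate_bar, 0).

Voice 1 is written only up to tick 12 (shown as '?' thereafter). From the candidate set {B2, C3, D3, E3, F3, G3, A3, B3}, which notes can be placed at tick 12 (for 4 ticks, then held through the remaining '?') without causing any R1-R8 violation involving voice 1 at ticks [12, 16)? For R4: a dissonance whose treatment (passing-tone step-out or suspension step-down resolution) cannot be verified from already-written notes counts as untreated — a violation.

{B2, D3, G3}

B2: legal
C3: violates R4
D3: legal
E3: violates R2,R4
F3: violates R4
G3: legal
A3: violates R4
B3: violates R2,R7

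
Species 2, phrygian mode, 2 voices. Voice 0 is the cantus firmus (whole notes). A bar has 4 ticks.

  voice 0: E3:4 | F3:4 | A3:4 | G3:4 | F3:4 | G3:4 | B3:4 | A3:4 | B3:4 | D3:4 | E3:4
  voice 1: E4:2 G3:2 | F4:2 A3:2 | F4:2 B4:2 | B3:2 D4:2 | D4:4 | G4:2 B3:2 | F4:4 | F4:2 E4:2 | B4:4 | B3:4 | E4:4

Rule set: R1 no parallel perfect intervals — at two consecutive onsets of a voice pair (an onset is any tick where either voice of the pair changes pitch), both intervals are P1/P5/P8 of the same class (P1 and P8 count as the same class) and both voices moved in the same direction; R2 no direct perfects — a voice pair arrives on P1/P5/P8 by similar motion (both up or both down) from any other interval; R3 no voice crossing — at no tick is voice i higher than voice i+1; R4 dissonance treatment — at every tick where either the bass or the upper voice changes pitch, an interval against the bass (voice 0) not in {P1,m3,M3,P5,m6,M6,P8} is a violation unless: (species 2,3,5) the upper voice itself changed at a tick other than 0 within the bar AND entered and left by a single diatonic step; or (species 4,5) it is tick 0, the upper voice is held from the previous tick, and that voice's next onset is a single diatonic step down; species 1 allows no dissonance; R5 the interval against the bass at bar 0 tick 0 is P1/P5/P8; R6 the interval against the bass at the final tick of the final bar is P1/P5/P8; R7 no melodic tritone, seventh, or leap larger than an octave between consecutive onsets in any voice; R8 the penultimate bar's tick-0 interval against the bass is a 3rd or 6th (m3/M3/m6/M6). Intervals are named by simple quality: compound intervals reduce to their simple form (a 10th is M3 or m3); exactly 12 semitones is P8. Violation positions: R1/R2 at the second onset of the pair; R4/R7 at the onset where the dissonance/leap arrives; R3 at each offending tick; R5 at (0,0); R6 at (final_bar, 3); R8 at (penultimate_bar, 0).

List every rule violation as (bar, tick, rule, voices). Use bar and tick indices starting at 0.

bar 0: v0=E3 v1=E4 downbeat P8
bar 1: v0=F3 v1=F4 downbeat P8
bar 2: v0=A3 v1=F4 downbeat m6
bar 3: v0=G3 v1=B3 downbeat M3
bar 4: v0=F3 v1=D4 downbeat M6
bar 5: v0=G3 v1=G4 downbeat P8
bar 6: v0=B3 v1=F4 downbeat TT
bar 7: v0=A3 v1=F4 downbeat m6
bar 8: v0=B3 v1=B4 downbeat P8
bar 9: v0=D3 v1=B3 downbeat M6
bar 10: v0=E3 v1=E4 downbeat P8
  -> R2 @ bar 1 tick 0 v(0, 1): E3/G3 m3 -> F3/F4 P8 similar
  -> R7 @ bar 1 tick 0 v(1,): G3->F4 leap 10st
  -> R4 @ bar 2 tick 2 v(0, 1): A3/B4 M2 untreated
  -> R7 @ bar 2 tick 2 v(1,): F4->B4 leap 6st
  -> R2 @ bar 5 tick 0 v(0, 1): F3/D4 M6 -> G3/G4 P8 similar
  -> R4 @ bar 6 tick 0 v(0, 1): B3/F4 TT untreated
  -> R7 @ bar 6 tick 0 v(1,): B3->F4 leap 6st
  -> R2 @ bar 8 tick 0 v(0, 1): A3/E4 P5 -> B3/B4 P8 similar
  -> R2 @ bar 10 tick 0 v(0, 1): D3/B3 M6 -> E3/E4 P8 similar

(1, 0, R2, (0, 1))
(1, 0, R7, (1,))
(2, 2, R4, (0, 1))
(2, 2, R7, (1,))
(5, 0, R2, (0, 1))
(6, 0, R4, (0, 1))
(6, 0, R7, (1,))
(8, 0, R2, (0, 1))
(10, 0, R2, (0, 1))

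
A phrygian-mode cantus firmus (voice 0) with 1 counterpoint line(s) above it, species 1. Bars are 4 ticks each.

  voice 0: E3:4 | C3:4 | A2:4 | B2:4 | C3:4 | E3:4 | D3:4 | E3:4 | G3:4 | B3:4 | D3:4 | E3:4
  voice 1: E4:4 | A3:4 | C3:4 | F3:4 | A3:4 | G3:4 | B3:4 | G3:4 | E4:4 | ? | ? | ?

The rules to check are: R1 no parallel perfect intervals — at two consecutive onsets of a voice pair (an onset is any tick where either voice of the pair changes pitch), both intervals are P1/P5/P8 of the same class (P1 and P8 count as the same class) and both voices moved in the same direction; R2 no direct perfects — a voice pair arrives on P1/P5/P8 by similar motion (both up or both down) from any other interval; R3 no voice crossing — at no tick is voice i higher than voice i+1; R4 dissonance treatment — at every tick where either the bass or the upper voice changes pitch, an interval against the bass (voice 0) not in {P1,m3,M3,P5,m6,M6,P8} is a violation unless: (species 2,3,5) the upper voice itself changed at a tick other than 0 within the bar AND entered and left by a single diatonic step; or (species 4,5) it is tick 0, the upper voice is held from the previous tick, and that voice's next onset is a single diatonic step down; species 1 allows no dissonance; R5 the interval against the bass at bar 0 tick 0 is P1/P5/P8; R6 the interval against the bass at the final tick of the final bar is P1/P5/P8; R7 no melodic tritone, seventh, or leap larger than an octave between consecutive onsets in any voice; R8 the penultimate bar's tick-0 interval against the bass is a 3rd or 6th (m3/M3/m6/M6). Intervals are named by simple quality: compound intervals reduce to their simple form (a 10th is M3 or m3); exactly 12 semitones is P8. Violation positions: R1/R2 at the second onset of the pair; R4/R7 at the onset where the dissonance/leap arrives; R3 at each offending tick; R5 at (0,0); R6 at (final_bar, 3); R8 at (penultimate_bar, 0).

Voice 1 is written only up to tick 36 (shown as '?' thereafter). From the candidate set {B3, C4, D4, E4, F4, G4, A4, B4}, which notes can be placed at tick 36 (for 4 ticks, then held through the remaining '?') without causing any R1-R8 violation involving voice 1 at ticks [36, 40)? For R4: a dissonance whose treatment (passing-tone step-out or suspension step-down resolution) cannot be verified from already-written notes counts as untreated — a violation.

{B3, D4, G4}

B3: legal
C4: violates R4
D4: legal
E4: violates R4
F4: violates R4
G4: legal
A4: violates R4
B4: violates R2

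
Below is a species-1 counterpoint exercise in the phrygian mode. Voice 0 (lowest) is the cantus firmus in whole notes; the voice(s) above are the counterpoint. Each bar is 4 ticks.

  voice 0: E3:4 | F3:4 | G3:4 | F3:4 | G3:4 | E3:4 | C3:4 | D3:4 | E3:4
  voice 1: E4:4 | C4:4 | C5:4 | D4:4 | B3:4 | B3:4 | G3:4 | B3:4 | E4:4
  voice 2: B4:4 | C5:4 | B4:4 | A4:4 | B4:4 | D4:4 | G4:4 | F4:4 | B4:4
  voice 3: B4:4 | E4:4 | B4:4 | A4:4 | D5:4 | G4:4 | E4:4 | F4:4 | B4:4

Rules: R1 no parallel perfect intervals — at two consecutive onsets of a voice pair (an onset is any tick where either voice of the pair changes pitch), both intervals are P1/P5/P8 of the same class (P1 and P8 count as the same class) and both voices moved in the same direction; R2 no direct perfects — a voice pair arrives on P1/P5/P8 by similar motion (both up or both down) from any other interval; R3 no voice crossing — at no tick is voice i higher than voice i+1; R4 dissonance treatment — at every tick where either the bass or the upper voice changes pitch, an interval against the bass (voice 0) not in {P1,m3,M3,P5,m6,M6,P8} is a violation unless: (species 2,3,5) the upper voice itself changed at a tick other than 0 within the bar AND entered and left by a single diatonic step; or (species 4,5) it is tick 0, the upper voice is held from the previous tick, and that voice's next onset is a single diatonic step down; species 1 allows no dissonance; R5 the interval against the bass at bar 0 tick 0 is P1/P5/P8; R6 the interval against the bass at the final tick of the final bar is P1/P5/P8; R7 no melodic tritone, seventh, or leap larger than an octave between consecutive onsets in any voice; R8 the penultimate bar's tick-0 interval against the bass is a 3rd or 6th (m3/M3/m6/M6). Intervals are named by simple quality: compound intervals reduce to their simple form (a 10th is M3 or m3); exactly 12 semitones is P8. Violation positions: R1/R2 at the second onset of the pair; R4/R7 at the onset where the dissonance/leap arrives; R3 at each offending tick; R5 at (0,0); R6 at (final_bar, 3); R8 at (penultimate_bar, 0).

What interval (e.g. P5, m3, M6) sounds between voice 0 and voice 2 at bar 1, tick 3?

P5

voice 0=F3 voice 2=C5 -> P5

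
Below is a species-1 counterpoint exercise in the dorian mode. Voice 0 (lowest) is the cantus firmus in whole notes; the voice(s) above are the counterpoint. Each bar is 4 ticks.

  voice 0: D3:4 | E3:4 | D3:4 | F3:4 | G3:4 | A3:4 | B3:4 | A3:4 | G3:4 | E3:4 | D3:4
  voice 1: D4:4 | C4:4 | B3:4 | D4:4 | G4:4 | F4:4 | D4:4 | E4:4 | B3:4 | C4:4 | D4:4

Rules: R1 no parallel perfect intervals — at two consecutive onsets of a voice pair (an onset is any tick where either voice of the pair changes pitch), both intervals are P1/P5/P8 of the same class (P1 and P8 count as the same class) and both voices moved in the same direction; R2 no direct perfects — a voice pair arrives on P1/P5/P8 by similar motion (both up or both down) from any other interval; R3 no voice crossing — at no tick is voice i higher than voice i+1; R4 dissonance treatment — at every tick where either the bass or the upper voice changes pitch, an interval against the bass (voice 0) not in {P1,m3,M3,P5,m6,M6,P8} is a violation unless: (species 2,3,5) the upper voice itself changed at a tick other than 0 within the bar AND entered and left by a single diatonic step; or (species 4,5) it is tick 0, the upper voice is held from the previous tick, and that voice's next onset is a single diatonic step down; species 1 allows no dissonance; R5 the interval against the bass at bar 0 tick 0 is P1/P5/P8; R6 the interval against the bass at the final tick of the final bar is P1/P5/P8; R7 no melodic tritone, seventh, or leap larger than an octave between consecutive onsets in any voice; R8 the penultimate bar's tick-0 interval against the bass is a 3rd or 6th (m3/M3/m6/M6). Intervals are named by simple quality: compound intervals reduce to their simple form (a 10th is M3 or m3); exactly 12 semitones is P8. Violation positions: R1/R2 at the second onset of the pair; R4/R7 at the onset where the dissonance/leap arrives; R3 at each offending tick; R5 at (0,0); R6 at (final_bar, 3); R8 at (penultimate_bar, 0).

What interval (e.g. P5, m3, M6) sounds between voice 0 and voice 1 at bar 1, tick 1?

m6

voice 0=E3 voice 1=C4 -> m6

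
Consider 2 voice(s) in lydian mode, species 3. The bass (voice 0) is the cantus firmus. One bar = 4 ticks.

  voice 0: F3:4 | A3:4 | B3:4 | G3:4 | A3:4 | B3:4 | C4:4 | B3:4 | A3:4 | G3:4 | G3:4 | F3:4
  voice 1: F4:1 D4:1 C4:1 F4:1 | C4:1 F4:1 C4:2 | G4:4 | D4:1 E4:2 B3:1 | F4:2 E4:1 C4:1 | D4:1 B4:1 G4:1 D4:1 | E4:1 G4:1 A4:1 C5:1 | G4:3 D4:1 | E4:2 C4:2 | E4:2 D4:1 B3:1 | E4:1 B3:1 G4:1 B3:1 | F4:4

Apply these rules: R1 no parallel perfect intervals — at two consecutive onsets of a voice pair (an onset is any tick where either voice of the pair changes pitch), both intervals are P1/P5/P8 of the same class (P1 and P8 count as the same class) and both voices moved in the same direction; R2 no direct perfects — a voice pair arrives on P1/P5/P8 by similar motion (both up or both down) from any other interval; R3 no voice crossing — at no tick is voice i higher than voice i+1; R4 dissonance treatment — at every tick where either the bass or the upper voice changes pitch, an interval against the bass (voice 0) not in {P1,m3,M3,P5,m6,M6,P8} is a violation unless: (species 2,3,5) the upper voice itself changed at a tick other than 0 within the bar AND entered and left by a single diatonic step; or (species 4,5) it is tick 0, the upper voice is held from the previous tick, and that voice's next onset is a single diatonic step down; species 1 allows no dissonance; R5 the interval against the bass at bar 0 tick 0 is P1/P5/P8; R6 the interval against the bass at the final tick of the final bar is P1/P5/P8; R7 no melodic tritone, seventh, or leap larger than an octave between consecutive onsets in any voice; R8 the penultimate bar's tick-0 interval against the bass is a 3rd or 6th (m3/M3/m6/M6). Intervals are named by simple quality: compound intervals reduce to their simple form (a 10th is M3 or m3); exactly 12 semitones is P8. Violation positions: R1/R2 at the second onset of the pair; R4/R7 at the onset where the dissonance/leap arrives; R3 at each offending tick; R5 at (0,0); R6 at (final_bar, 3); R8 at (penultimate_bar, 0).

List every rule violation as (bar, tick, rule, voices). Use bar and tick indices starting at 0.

(3, 0, R2, (0, 1))
(4, 0, R7, (1,))
(11, 0, R7, (1,))

bar 0: v0=F3 v1=F4 downbeat P8
bar 1: v0=A3 v1=C4 downbeat m3
bar 2: v0=B3 v1=G4 downbeat m6
bar 3: v0=G3 v1=D4 downbeat P5
bar 4: v0=A3 v1=F4 downbeat m6
bar 5: v0=B3 v1=D4 downbeat m3
bar 6: v0=C4 v1=E4 downbeat M3
bar 7: v0=B3 v1=G4 downbeat m6
bar 8: v0=A3 v1=E4 downbeat P5
bar 9: v0=G3 v1=E4 downbeat M6
bar 10: v0=G3 v1=E4 downbeat M6
bar 11: v0=F3 v1=F4 downbeat P8
  -> R2 @ bar 3 tick 0 v(0, 1): B3/G4 m6 -> G3/D4 P5 similar
  -> R7 @ bar 4 tick 0 v(1,): B3->F4 leap 6st
  -> R7 @ bar 11 tick 0 v(1,): B3->F4 leap 6st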